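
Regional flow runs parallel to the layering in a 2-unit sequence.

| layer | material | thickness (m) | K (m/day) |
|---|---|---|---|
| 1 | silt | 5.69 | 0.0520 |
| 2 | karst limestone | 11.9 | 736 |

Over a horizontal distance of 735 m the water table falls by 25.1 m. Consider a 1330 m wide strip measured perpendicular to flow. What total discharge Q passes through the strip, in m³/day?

Flow is parallel to layering, so each bed carries its own Darcy discharge and the transmissivities add.
Σ(K_i·b_i) = 0.0520×5.69 + 736×11.9 = 8759 m²/day.
Hydraulic gradient i = Δh / L = 25.1 / 735 = 0.03415.
Q = Σ(K_i·b_i) · W · i = 8759 × 1330 × 0.03415 = 3.978e+05 m³/day.

398000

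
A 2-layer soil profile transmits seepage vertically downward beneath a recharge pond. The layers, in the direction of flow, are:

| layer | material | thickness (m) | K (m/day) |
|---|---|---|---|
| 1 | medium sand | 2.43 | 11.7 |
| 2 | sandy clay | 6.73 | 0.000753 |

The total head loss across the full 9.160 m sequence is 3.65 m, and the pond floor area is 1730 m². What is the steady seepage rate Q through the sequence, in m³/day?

0.706

Flow is perpendicular to layering, so the layers act in series and the equivalent K is the thickness-weighted harmonic mean.
Total thickness L = 2.43 + 6.73 = 9.160 m.
Σ(b_i/K_i) = 2.43/11.7 + 6.73/0.000753 = 8938 d.
K_eq = L / Σ(b_i/K_i) = 9.160 / 8938 = 0.001025 m/day.
Q = K_eq · A · (Δh/L) = 0.001025 × 1730 × (3.65/9.160) = 0.7065 m³/day.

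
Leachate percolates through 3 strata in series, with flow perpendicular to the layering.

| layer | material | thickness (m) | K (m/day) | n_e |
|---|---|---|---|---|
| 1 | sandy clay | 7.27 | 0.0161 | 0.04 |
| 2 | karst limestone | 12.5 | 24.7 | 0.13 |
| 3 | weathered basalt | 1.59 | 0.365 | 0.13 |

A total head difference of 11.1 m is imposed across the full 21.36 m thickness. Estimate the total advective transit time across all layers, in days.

With flow normal to the layers, continuity requires the same specific discharge q through every layer.
Σ(b_i/K_i) = 7.27/0.0161 + 12.5/24.7 + 1.59/0.365 = 456.4 d.
q = Δh / Σ(b_i/K_i) = 11.1 / 456.4 = 0.02432 m/day.
In each layer the seepage velocity is v_i = q/n_i, so the layer transit time is t_i = b_i·n_i / q:
  layer 1 (sandy clay): t_1 = 7.27 × 0.04 / 0.02432 = 11.96 d
  layer 2 (karst limestone): t_2 = 12.5 × 0.13 / 0.02432 = 66.82 d
  layer 3 (weathered basalt): t_3 = 1.59 × 0.13 / 0.02432 = 8.499 d
Total t = Σ t_i = 87.27 days.

87.3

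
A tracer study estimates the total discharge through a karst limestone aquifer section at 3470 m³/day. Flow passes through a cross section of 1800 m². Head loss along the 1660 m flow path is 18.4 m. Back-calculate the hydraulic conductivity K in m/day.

Hydraulic gradient i = Δh / L = 18.4 / 1660 = 0.01108.
From Q = K·A·i, K = Q / (A·i) = 3470 / (1800 × 0.01108) = 173.9 m/day.

174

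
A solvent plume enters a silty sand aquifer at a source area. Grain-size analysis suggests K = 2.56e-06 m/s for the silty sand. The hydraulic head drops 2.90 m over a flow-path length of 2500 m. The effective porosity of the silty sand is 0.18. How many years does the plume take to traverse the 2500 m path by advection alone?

4800

Convert K: 2.56e-06 m/s × 86400 = 0.2212 m/day.
Hydraulic gradient i = Δh / L = 2.90 / 2500 = 0.001160.
Darcy flux q = K · i = 0.2212 × 0.001160 = 0.0002566 m/day.
Seepage velocity v = q / n_e = 0.0002566 / 0.18 = 0.001425 m/day.
Travel time t = L / v = 2500 / 0.001425 = 1.754e+06 days = 4802 years.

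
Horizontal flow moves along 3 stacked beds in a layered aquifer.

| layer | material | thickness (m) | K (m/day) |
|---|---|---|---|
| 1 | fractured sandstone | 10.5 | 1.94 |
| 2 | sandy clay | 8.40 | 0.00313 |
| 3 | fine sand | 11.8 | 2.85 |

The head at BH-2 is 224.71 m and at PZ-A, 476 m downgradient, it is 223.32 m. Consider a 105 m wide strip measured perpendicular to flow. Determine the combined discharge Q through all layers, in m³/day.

16.6

Flow is parallel to layering, so each bed carries its own Darcy discharge and the transmissivities add.
Σ(K_i·b_i) = 1.94×10.5 + 0.00313×8.40 + 2.85×11.8 = 54.03 m²/day.
Hydraulic gradient i = (224.71 − 223.32) / 476 = 1.39 / 476 = 0.002920.
Q = Σ(K_i·b_i) · W · i = 54.03 × 105 × 0.002920 = 16.57 m³/day.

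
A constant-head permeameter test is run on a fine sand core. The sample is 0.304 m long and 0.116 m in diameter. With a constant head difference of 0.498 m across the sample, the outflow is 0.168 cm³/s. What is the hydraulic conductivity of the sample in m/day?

Cross-sectional area A = π·(d/2)² = π × (0.116/2)² = 0.01057 m².
Convert discharge: 0.168 cm³/s = 1.680e-07 m³/s.
Darcy's law rearranged: K = Q·L / (A·Δh) = 1.680e-07 × 0.304 / (0.01057 × 0.498) = 9.704e-06 m/s = 0.8384 m/day.

0.838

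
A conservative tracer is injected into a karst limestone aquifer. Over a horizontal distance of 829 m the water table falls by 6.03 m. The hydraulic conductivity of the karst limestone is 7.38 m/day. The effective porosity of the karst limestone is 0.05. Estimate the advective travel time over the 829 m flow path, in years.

Hydraulic gradient i = Δh / L = 6.03 / 829 = 0.007274.
Darcy flux q = K · i = 7.380 × 0.007274 = 0.05368 m/day.
Seepage velocity v = q / n_e = 0.05368 / 0.05 = 1.074 m/day.
Travel time t = L / v = 829 / 1.074 = 772.2 days = 2.114 years.

2.11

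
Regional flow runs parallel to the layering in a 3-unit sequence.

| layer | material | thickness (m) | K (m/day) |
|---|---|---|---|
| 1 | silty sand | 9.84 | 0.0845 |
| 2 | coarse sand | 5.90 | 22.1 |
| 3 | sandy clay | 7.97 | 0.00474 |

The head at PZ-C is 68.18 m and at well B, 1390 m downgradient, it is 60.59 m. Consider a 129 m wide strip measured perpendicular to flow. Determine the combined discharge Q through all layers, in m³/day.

Flow is parallel to layering, so each bed carries its own Darcy discharge and the transmissivities add.
Σ(K_i·b_i) = 0.0845×9.84 + 22.1×5.90 + 0.00474×7.97 = 131.3 m²/day.
Hydraulic gradient i = (68.18 − 60.59) / 1390 = 7.59 / 1390 = 0.005460.
Q = Σ(K_i·b_i) · W · i = 131.3 × 129 × 0.005460 = 92.46 m³/day.

92.5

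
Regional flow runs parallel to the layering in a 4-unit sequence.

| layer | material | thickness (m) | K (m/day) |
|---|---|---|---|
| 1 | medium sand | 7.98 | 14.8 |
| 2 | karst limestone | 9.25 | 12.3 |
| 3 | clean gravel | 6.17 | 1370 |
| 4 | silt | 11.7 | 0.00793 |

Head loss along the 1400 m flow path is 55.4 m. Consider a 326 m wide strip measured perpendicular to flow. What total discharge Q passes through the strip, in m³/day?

Flow is parallel to layering, so each bed carries its own Darcy discharge and the transmissivities add.
Σ(K_i·b_i) = 14.8×7.98 + 12.3×9.25 + 1370×6.17 + 0.00793×11.7 = 8685 m²/day.
Hydraulic gradient i = Δh / L = 55.4 / 1400 = 0.03957.
Q = Σ(K_i·b_i) · W · i = 8685 × 326 × 0.03957 = 1.120e+05 m³/day.

112000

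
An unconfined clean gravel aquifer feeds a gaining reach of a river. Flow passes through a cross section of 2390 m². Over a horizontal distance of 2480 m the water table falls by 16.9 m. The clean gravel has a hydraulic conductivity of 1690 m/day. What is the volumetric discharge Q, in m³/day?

27500

Hydraulic gradient i = Δh / L = 16.9 / 2480 = 0.006815.
Darcy's law: Q = K · A · i = 1690 × 2390 × 0.006815 = 27525 m³/day.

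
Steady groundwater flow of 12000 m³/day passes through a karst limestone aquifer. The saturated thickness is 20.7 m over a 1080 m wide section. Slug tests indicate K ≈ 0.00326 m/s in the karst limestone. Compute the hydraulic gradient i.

0.00191

Convert K: 0.00326 m/s × 86400 = 281.7 m/day.
Cross-sectional area A = 1080 × 20.7 = 22356 m².
From Q = K·A·i, i = Q / (K·A) = 12000 / (281.7 × 22356) = 0.001906.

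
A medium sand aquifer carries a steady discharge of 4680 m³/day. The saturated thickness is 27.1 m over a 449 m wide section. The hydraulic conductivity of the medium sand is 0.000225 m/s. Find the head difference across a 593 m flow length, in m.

11.7

Convert K: 0.000225 m/s × 86400 = 19.44 m/day.
Cross-sectional area A = 449 × 27.1 = 12168 m².
From Q = K·A·i, i = Q / (K·A) = 4680 / (19.44 × 12168) = 0.01978.
Head loss Δh = i · L = 0.01978 × 593 = 11.73 m.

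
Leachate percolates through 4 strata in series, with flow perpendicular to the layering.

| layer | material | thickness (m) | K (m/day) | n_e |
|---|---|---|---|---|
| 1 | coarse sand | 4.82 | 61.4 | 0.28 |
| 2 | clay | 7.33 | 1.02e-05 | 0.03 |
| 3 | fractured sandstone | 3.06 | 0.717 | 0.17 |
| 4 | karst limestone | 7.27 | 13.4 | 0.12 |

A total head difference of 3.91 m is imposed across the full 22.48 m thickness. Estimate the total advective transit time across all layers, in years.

With flow normal to the layers, continuity requires the same specific discharge q through every layer.
Σ(b_i/K_i) = 4.82/61.4 + 7.33/1.02e-05 + 3.06/0.717 + 7.27/13.4 = 7.186e+05 d.
q = Δh / Σ(b_i/K_i) = 3.91 / 7.186e+05 = 5.441e-06 m/day.
In each layer the seepage velocity is v_i = q/n_i, so the layer transit time is t_i = b_i·n_i / q:
  layer 1 (coarse sand): t_1 = 4.82 × 0.28 / 5.441e-06 = 2.480e+05 d
  layer 2 (clay): t_2 = 7.33 × 0.03 / 5.441e-06 = 40416 d
  layer 3 (fractured sandstone): t_3 = 3.06 × 0.17 / 5.441e-06 = 95609 d
  layer 4 (karst limestone): t_4 = 7.27 × 0.12 / 5.441e-06 = 1.603e+05 d
Total t = Σ t_i = 5.444e+05 days = 1491 years.

1490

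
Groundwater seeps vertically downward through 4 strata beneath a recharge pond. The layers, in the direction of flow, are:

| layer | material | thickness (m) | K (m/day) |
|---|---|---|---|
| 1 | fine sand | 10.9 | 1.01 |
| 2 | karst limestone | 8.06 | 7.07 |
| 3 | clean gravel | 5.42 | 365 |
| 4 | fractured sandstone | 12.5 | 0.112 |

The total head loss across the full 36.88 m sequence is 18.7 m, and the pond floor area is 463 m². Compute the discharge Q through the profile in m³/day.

Flow is perpendicular to layering, so the layers act in series and the equivalent K is the thickness-weighted harmonic mean.
Total thickness L = 10.9 + 8.06 + 5.42 + 12.5 = 36.88 m.
Σ(b_i/K_i) = 10.9/1.01 + 8.06/7.07 + 5.42/365 + 12.5/0.112 = 123.6 d.
K_eq = L / Σ(b_i/K_i) = 36.88 / 123.6 = 0.2985 m/day.
Q = K_eq · A · (Δh/L) = 0.2985 × 463 × (18.7/36.88) = 70.08 m³/day.

70.1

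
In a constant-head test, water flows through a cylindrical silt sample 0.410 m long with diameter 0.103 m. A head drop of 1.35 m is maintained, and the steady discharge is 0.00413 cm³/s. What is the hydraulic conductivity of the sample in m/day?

Cross-sectional area A = π·(d/2)² = π × (0.103/2)² = 0.008332 m².
Convert discharge: 0.00413 cm³/s = 4.130e-09 m³/s.
Darcy's law rearranged: K = Q·L / (A·Δh) = 4.130e-09 × 0.410 / (0.008332 × 1.35) = 1.505e-07 m/s = 0.01301 m/day.

0.0130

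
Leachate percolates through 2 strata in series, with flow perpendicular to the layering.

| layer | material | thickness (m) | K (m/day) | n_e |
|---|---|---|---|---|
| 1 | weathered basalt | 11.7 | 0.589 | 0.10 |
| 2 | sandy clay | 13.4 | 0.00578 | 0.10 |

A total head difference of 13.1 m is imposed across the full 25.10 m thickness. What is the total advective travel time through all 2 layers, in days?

448

With flow normal to the layers, continuity requires the same specific discharge q through every layer.
Σ(b_i/K_i) = 11.7/0.589 + 13.4/0.00578 = 2338 d.
q = Δh / Σ(b_i/K_i) = 13.1 / 2338 = 0.005603 m/day.
In each layer the seepage velocity is v_i = q/n_i, so the layer transit time is t_i = b_i·n_i / q:
  layer 1 (weathered basalt): t_1 = 11.7 × 0.10 / 0.005603 = 208.8 d
  layer 2 (sandy clay): t_2 = 13.4 × 0.10 / 0.005603 = 239.2 d
Total t = Σ t_i = 448.0 days.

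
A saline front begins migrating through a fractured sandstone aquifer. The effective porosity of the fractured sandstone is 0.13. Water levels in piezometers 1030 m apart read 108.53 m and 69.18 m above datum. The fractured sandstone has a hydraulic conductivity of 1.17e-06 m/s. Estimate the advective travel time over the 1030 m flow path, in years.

Convert K: 1.17e-06 m/s × 86400 = 0.1011 m/day.
Hydraulic gradient i = (108.53 − 69.18) / 1030 = 39.35 / 1030 = 0.03820.
Darcy flux q = K · i = 0.1011 × 0.03820 = 0.003862 m/day.
Seepage velocity v = q / n_e = 0.003862 / 0.13 = 0.02971 m/day.
Travel time t = L / v = 1030 / 0.02971 = 34672 days = 94.93 years.

94.9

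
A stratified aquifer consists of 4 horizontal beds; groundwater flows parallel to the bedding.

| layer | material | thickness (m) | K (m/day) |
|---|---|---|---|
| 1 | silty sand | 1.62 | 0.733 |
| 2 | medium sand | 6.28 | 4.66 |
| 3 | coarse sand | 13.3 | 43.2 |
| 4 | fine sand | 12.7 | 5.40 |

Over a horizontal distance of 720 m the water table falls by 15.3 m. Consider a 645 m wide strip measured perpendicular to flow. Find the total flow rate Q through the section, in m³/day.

9230

Flow is parallel to layering, so each bed carries its own Darcy discharge and the transmissivities add.
Σ(K_i·b_i) = 0.733×1.62 + 4.66×6.28 + 43.2×13.3 + 5.40×12.7 = 673.6 m²/day.
Hydraulic gradient i = Δh / L = 15.3 / 720 = 0.02125.
Q = Σ(K_i·b_i) · W · i = 673.6 × 645 × 0.02125 = 9232 m³/day.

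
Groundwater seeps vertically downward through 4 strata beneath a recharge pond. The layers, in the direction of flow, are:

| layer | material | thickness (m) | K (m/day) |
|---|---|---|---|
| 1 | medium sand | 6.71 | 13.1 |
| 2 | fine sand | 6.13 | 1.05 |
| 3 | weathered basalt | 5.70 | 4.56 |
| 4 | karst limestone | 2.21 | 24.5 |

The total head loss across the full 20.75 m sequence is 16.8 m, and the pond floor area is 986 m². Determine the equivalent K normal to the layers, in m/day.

2.70

Flow is perpendicular to layering, so the layers act in series and the equivalent K is the thickness-weighted harmonic mean.
Total thickness L = 6.71 + 6.13 + 5.70 + 2.21 = 20.75 m.
Σ(b_i/K_i) = 6.71/13.1 + 6.13/1.05 + 5.70/4.56 + 2.21/24.5 = 7.691 d.
K_eq = L / Σ(b_i/K_i) = 20.75 / 7.691 = 2.698 m/day.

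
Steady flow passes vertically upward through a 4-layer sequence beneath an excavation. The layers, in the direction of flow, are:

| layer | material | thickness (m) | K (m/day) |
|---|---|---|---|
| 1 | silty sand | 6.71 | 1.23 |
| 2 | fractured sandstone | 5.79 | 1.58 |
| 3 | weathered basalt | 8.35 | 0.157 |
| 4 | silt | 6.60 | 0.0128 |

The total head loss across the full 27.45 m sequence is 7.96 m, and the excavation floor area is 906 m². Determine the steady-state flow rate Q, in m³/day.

Flow is perpendicular to layering, so the layers act in series and the equivalent K is the thickness-weighted harmonic mean.
Total thickness L = 6.71 + 5.79 + 8.35 + 6.60 = 27.45 m.
Σ(b_i/K_i) = 6.71/1.23 + 5.79/1.58 + 8.35/0.157 + 6.60/0.0128 = 577.9 d.
K_eq = L / Σ(b_i/K_i) = 27.45 / 577.9 = 0.04750 m/day.
Q = K_eq · A · (Δh/L) = 0.04750 × 906 × (7.96/27.45) = 12.48 m³/day.

12.5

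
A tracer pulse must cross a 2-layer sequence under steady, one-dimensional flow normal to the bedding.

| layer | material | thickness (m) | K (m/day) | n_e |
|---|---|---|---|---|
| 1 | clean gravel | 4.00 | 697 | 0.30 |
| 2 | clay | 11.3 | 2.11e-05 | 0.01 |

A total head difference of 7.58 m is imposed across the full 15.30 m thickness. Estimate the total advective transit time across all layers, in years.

254

With flow normal to the layers, continuity requires the same specific discharge q through every layer.
Σ(b_i/K_i) = 4.00/697 + 11.3/2.11e-05 = 5.355e+05 d.
q = Δh / Σ(b_i/K_i) = 7.58 / 5.355e+05 = 1.415e-05 m/day.
In each layer the seepage velocity is v_i = q/n_i, so the layer transit time is t_i = b_i·n_i / q:
  layer 1 (clean gravel): t_1 = 4.00 × 0.30 / 1.415e-05 = 84783 d
  layer 2 (clay): t_2 = 11.3 × 0.01 / 1.415e-05 = 7984 d
Total t = Σ t_i = 92767 days = 254.0 years.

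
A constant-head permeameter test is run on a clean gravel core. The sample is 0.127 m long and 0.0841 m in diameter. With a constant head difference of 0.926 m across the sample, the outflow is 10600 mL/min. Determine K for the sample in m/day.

377

Cross-sectional area A = π·(d/2)² = π × (0.0841/2)² = 0.005555 m².
Convert discharge: 10600 mL/min = 0.0001767 m³/s.
Darcy's law rearranged: K = Q·L / (A·Δh) = 0.0001767 × 0.127 / (0.005555 × 0.926) = 0.004362 m/s = 376.9 m/day.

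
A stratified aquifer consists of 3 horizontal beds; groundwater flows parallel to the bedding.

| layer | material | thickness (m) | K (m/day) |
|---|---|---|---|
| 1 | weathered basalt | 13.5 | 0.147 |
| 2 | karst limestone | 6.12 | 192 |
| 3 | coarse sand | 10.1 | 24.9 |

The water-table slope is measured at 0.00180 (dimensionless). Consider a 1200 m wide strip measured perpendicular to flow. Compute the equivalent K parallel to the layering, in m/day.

Flow is parallel to layering, so each bed carries its own Darcy discharge and the transmissivities add.
Σ(K_i·b_i) = 0.147×13.5 + 192×6.12 + 24.9×10.1 = 1429 m²/day.
Total thickness b = 29.72 m, so K_eq = Σ(K_i·b_i)/b = 48.07 m/day.

48.1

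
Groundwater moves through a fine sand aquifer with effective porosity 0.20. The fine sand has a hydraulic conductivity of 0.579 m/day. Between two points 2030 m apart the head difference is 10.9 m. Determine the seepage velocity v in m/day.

0.0155

Hydraulic gradient i = Δh / L = 10.9 / 2030 = 0.005369.
Darcy flux q = K · i = 0.5790 × 0.005369 = 0.003109 m/day.
Seepage velocity v = q / n_e = 0.003109 / 0.20 = 0.01554 m/day.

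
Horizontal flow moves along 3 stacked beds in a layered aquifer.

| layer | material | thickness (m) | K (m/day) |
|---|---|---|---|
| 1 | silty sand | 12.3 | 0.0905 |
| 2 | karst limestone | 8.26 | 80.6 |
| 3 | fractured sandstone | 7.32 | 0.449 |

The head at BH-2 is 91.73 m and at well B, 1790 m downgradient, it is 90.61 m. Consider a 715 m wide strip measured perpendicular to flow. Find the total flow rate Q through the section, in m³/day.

300

Flow is parallel to layering, so each bed carries its own Darcy discharge and the transmissivities add.
Σ(K_i·b_i) = 0.0905×12.3 + 80.6×8.26 + 0.449×7.32 = 670.2 m²/day.
Hydraulic gradient i = (91.73 − 90.61) / 1790 = 1.12 / 1790 = 0.0006257.
Q = Σ(K_i·b_i) · W · i = 670.2 × 715 × 0.0006257 = 299.8 m³/day.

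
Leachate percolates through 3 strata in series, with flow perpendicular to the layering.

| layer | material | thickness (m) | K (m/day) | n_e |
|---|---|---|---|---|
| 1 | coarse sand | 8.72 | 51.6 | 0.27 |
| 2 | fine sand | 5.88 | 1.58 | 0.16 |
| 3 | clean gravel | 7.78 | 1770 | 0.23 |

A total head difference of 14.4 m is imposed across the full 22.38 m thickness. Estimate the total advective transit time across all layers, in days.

With flow normal to the layers, continuity requires the same specific discharge q through every layer.
Σ(b_i/K_i) = 8.72/51.6 + 5.88/1.58 + 7.78/1770 = 3.895 d.
q = Δh / Σ(b_i/K_i) = 14.4 / 3.895 = 3.697 m/day.
In each layer the seepage velocity is v_i = q/n_i, so the layer transit time is t_i = b_i·n_i / q:
  layer 1 (coarse sand): t_1 = 8.72 × 0.27 / 3.697 = 0.6368 d
  layer 2 (fine sand): t_2 = 5.88 × 0.16 / 3.697 = 0.2545 d
  layer 3 (clean gravel): t_3 = 7.78 × 0.23 / 3.697 = 0.4840 d
Total t = Σ t_i = 1.375 days.

1.38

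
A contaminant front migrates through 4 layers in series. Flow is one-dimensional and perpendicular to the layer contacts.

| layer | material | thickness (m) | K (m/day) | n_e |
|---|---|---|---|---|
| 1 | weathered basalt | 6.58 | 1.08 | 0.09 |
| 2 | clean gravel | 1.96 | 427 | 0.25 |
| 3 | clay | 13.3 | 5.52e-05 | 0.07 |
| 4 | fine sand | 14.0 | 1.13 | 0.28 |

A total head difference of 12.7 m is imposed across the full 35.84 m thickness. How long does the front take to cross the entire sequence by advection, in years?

With flow normal to the layers, continuity requires the same specific discharge q through every layer.
Σ(b_i/K_i) = 6.58/1.08 + 1.96/427 + 13.3/5.52e-05 + 14.0/1.13 = 2.410e+05 d.
q = Δh / Σ(b_i/K_i) = 12.7 / 2.410e+05 = 5.271e-05 m/day.
In each layer the seepage velocity is v_i = q/n_i, so the layer transit time is t_i = b_i·n_i / q:
  layer 1 (weathered basalt): t_1 = 6.58 × 0.09 / 5.271e-05 = 11236 d
  layer 2 (clean gravel): t_2 = 1.96 × 0.25 / 5.271e-05 = 9297 d
  layer 3 (clay): t_3 = 13.3 × 0.07 / 5.271e-05 = 17664 d
  layer 4 (fine sand): t_4 = 14.0 × 0.28 / 5.271e-05 = 74375 d
Total t = Σ t_i = 1.126e+05 days = 308.2 years.

308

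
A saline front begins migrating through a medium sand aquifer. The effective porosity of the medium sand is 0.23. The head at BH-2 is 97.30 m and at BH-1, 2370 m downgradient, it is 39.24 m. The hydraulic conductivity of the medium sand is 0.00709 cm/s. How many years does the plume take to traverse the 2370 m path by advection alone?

Convert K: 0.00709 cm/s × 864 = 6.126 m/day.
Hydraulic gradient i = (97.30 − 39.24) / 2370 = 58.06 / 2370 = 0.02450.
Darcy flux q = K · i = 6.126 × 0.02450 = 0.1501 m/day.
Seepage velocity v = q / n_e = 0.1501 / 0.23 = 0.6525 m/day.
Travel time t = L / v = 2370 / 0.6525 = 3632 days = 9.945 years.

9.94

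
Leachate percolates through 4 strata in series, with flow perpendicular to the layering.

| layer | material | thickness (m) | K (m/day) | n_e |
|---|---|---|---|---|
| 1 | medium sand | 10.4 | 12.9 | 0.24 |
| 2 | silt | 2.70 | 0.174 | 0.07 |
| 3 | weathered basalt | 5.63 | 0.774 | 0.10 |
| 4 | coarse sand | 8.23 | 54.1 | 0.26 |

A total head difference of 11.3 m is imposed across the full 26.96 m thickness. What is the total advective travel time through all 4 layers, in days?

11.3

With flow normal to the layers, continuity requires the same specific discharge q through every layer.
Σ(b_i/K_i) = 10.4/12.9 + 2.70/0.174 + 5.63/0.774 + 8.23/54.1 = 23.75 d.
q = Δh / Σ(b_i/K_i) = 11.3 / 23.75 = 0.4758 m/day.
In each layer the seepage velocity is v_i = q/n_i, so the layer transit time is t_i = b_i·n_i / q:
  layer 1 (medium sand): t_1 = 10.4 × 0.24 / 0.4758 = 5.246 d
  layer 2 (silt): t_2 = 2.70 × 0.07 / 0.4758 = 0.3972 d
  layer 3 (weathered basalt): t_3 = 5.63 × 0.10 / 0.4758 = 1.183 d
  layer 4 (coarse sand): t_4 = 8.23 × 0.26 / 0.4758 = 4.497 d
Total t = Σ t_i = 11.32 days.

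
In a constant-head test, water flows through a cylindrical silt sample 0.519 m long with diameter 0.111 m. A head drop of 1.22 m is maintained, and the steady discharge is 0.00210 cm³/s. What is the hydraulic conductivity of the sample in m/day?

Cross-sectional area A = π·(d/2)² = π × (0.111/2)² = 0.009677 m².
Convert discharge: 0.00210 cm³/s = 2.100e-09 m³/s.
Darcy's law rearranged: K = Q·L / (A·Δh) = 2.100e-09 × 0.519 / (0.009677 × 1.22) = 9.232e-08 m/s = 0.007976 m/day.

0.00798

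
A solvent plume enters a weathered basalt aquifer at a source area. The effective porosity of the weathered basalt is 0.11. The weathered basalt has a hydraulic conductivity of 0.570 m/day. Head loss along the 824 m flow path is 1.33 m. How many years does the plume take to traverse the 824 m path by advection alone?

270

Hydraulic gradient i = Δh / L = 1.33 / 824 = 0.001614.
Darcy flux q = K · i = 0.5700 × 0.001614 = 0.0009200 m/day.
Seepage velocity v = q / n_e = 0.0009200 / 0.11 = 0.008364 m/day.
Travel time t = L / v = 824 / 0.008364 = 98519 days = 269.7 years.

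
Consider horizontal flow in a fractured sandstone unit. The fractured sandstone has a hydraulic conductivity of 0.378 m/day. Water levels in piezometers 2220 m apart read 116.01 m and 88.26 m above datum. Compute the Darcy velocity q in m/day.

Hydraulic gradient i = (116.01 − 88.26) / 2220 = 27.75 / 2220 = 0.01250.
Specific discharge q = K · i = 0.3780 × 0.01250 = 0.004725 m/day.

0.00473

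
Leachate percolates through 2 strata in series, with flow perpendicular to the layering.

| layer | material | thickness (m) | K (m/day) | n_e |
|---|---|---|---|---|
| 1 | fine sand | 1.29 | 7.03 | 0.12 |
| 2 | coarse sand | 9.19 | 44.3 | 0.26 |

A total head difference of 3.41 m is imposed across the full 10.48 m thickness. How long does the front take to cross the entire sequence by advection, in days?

With flow normal to the layers, continuity requires the same specific discharge q through every layer.
Σ(b_i/K_i) = 1.29/7.03 + 9.19/44.3 = 0.3909 d.
q = Δh / Σ(b_i/K_i) = 3.41 / 0.3909 = 8.722 m/day.
In each layer the seepage velocity is v_i = q/n_i, so the layer transit time is t_i = b_i·n_i / q:
  layer 1 (fine sand): t_1 = 1.29 × 0.12 / 8.722 = 0.01775 d
  layer 2 (coarse sand): t_2 = 9.19 × 0.26 / 8.722 = 0.2739 d
Total t = Σ t_i = 0.2917 days.

0.292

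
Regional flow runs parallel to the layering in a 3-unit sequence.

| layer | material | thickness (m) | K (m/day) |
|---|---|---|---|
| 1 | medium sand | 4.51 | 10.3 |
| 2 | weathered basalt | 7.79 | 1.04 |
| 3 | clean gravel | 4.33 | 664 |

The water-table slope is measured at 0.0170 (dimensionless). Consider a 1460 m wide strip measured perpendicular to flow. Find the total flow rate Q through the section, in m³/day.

72700

Flow is parallel to layering, so each bed carries its own Darcy discharge and the transmissivities add.
Σ(K_i·b_i) = 10.3×4.51 + 1.04×7.79 + 664×4.33 = 2930 m²/day.
Hydraulic gradient i = 0.0170.
Q = Σ(K_i·b_i) · W · i = 2930 × 1460 × 0.01700 = 72715 m³/day.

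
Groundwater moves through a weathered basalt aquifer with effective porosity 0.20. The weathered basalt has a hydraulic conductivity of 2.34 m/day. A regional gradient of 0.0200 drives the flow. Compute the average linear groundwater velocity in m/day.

0.234

Hydraulic gradient i = 0.0200.
Darcy flux q = K · i = 2.340 × 0.02000 = 0.04680 m/day.
Seepage velocity v = q / n_e = 0.04680 / 0.20 = 0.2340 m/day.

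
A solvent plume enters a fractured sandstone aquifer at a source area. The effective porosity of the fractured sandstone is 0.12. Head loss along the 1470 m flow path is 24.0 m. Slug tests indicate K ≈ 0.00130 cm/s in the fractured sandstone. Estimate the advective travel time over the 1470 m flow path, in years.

Convert K: 0.00130 cm/s × 864 = 1.123 m/day.
Hydraulic gradient i = Δh / L = 24.0 / 1470 = 0.01633.
Darcy flux q = K · i = 1.123 × 0.01633 = 0.01834 m/day.
Seepage velocity v = q / n_e = 0.01834 / 0.12 = 0.1528 m/day.
Travel time t = L / v = 1470 / 0.1528 = 9619 days = 26.34 years.

26.3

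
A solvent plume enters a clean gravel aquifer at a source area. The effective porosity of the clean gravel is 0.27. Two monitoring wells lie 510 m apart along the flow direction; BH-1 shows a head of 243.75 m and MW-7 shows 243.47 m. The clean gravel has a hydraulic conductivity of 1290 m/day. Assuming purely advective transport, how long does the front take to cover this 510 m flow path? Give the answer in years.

Hydraulic gradient i = (243.75 − 243.47) / 510 = 0.28 / 510 = 0.0005490.
Darcy flux q = K · i = 1290 × 0.0005490 = 0.7082 m/day.
Seepage velocity v = q / n_e = 0.7082 / 0.27 = 2.623 m/day.
Travel time t = L / v = 510 / 2.623 = 194.4 days = 0.5323 years.

0.532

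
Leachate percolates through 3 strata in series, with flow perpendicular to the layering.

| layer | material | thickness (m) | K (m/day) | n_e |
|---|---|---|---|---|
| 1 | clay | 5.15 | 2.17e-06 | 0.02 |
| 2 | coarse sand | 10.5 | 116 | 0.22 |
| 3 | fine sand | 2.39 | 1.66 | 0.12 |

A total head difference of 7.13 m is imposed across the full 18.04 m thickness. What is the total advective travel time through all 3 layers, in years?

With flow normal to the layers, continuity requires the same specific discharge q through every layer.
Σ(b_i/K_i) = 5.15/2.17e-06 + 10.5/116 + 2.39/1.66 = 2.373e+06 d.
q = Δh / Σ(b_i/K_i) = 7.13 / 2.373e+06 = 3.004e-06 m/day.
In each layer the seepage velocity is v_i = q/n_i, so the layer transit time is t_i = b_i·n_i / q:
  layer 1 (clay): t_1 = 5.15 × 0.02 / 3.004e-06 = 34284 d
  layer 2 (coarse sand): t_2 = 10.5 × 0.22 / 3.004e-06 = 7.689e+05 d
  layer 3 (fine sand): t_3 = 2.39 × 0.12 / 3.004e-06 = 95464 d
Total t = Σ t_i = 8.986e+05 days = 2460 years.

2460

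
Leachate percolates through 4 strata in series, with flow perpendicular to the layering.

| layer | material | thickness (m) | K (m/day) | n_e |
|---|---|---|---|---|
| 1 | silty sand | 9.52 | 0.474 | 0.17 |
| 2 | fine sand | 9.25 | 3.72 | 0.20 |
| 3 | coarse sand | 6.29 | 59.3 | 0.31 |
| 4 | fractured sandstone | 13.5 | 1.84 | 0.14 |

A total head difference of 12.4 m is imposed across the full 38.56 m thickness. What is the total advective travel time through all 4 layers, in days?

With flow normal to the layers, continuity requires the same specific discharge q through every layer.
Σ(b_i/K_i) = 9.52/0.474 + 9.25/3.72 + 6.29/59.3 + 13.5/1.84 = 30.01 d.
q = Δh / Σ(b_i/K_i) = 12.4 / 30.01 = 0.4131 m/day.
In each layer the seepage velocity is v_i = q/n_i, so the layer transit time is t_i = b_i·n_i / q:
  layer 1 (silty sand): t_1 = 9.52 × 0.17 / 0.4131 = 3.917 d
  layer 2 (fine sand): t_2 = 9.25 × 0.20 / 0.4131 = 4.478 d
  layer 3 (coarse sand): t_3 = 6.29 × 0.31 / 0.4131 = 4.720 d
  layer 4 (fractured sandstone): t_4 = 13.5 × 0.14 / 0.4131 = 4.575 d
Total t = Σ t_i = 17.69 days.

17.7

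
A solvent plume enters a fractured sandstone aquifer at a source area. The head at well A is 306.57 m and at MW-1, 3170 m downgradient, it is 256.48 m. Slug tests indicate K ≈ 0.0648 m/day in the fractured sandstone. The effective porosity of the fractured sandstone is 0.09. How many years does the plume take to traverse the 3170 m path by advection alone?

Hydraulic gradient i = (306.57 − 256.48) / 3170 = 50.09 / 3170 = 0.01580.
Darcy flux q = K · i = 0.06480 × 0.01580 = 0.001024 m/day.
Seepage velocity v = q / n_e = 0.001024 / 0.09 = 0.01138 m/day.
Travel time t = L / v = 3170 / 0.01138 = 2.786e+05 days = 762.9 years.

763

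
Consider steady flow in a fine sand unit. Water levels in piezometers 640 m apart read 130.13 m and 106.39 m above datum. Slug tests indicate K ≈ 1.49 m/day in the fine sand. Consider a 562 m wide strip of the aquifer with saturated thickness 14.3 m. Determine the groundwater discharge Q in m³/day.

Cross-sectional area A = 562 × 14.3 = 8037 m².
Hydraulic gradient i = (130.13 − 106.39) / 640 = 23.74 / 640 = 0.03709.
Darcy's law: Q = K · A · i = 1.490 × 8037 × 0.03709 = 444.2 m³/day.

444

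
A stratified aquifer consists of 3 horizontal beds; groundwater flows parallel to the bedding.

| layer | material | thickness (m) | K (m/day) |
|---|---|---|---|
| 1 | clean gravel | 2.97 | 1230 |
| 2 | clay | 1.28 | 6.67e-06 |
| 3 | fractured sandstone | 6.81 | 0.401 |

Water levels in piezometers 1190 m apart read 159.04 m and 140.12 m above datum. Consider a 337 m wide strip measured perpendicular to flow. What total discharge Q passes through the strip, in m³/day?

Flow is parallel to layering, so each bed carries its own Darcy discharge and the transmissivities add.
Σ(K_i·b_i) = 1230×2.97 + 6.67e-06×1.28 + 0.401×6.81 = 3656 m²/day.
Hydraulic gradient i = (159.04 − 140.12) / 1190 = 18.92 / 1190 = 0.01590.
Q = Σ(K_i·b_i) · W · i = 3656 × 337 × 0.01590 = 19588 m³/day.

19600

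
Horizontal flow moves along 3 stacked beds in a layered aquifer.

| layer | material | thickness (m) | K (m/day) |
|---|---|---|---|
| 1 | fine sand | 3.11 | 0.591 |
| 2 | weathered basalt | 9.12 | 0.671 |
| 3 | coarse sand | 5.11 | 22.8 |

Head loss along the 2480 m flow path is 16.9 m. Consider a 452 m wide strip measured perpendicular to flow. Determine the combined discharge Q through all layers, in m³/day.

Flow is parallel to layering, so each bed carries its own Darcy discharge and the transmissivities add.
Σ(K_i·b_i) = 0.591×3.11 + 0.671×9.12 + 22.8×5.11 = 124.5 m²/day.
Hydraulic gradient i = Δh / L = 16.9 / 2480 = 0.006815.
Q = Σ(K_i·b_i) · W · i = 124.5 × 452 × 0.006815 = 383.4 m³/day.

383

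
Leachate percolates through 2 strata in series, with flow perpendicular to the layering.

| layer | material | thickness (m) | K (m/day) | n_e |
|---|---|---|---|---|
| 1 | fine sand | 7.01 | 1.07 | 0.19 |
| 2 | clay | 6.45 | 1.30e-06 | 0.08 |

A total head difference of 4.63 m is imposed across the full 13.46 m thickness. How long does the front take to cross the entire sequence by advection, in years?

With flow normal to the layers, continuity requires the same specific discharge q through every layer.
Σ(b_i/K_i) = 7.01/1.07 + 6.45/1.30e-06 = 4.962e+06 d.
q = Δh / Σ(b_i/K_i) = 4.63 / 4.962e+06 = 9.332e-07 m/day.
In each layer the seepage velocity is v_i = q/n_i, so the layer transit time is t_i = b_i·n_i / q:
  layer 1 (fine sand): t_1 = 7.01 × 0.19 / 9.332e-07 = 1.427e+06 d
  layer 2 (clay): t_2 = 6.45 × 0.08 / 9.332e-07 = 5.529e+05 d
Total t = Σ t_i = 1.980e+06 days = 5422 years.

5420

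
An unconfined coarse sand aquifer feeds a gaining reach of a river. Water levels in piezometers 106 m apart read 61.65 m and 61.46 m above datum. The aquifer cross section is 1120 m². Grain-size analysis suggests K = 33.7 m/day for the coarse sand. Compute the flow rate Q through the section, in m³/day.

67.7

Hydraulic gradient i = (61.65 − 61.46) / 106 = 0.19 / 106 = 0.001792.
Darcy's law: Q = K · A · i = 33.70 × 1120 × 0.001792 = 67.65 m³/day.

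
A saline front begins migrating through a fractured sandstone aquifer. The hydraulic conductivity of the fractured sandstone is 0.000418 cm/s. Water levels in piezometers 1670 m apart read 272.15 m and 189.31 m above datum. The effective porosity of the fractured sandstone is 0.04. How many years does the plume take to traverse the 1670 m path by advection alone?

10.2

Convert K: 0.000418 cm/s × 864 = 0.3612 m/day.
Hydraulic gradient i = (272.15 − 189.31) / 1670 = 82.84 / 1670 = 0.04960.
Darcy flux q = K · i = 0.3612 × 0.04960 = 0.01791 m/day.
Seepage velocity v = q / n_e = 0.01791 / 0.04 = 0.4479 m/day.
Travel time t = L / v = 1670 / 0.4479 = 3729 days = 10.21 years.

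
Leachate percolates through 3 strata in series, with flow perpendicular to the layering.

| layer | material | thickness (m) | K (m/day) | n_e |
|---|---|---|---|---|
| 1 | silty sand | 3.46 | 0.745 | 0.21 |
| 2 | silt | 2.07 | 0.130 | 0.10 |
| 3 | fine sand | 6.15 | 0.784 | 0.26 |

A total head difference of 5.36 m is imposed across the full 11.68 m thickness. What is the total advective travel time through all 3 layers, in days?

With flow normal to the layers, continuity requires the same specific discharge q through every layer.
Σ(b_i/K_i) = 3.46/0.745 + 2.07/0.130 + 6.15/0.784 = 28.41 d.
q = Δh / Σ(b_i/K_i) = 5.36 / 28.41 = 0.1887 m/day.
In each layer the seepage velocity is v_i = q/n_i, so the layer transit time is t_i = b_i·n_i / q:
  layer 1 (silty sand): t_1 = 3.46 × 0.21 / 0.1887 = 3.851 d
  layer 2 (silt): t_2 = 2.07 × 0.10 / 0.1887 = 1.097 d
  layer 3 (fine sand): t_3 = 6.15 × 0.26 / 0.1887 = 8.476 d
Total t = Σ t_i = 13.42 days.

13.4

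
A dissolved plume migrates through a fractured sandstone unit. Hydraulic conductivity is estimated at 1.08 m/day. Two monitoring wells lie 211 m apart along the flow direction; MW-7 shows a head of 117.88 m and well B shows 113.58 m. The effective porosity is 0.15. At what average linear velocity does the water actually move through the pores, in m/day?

Hydraulic gradient i = (117.88 − 113.58) / 211 = 4.3 / 211 = 0.02038.
Darcy flux q = K · i = 1.080 × 0.02038 = 0.02201 m/day.
Seepage velocity v = q / n_e = 0.02201 / 0.15 = 0.1467 m/day.

0.147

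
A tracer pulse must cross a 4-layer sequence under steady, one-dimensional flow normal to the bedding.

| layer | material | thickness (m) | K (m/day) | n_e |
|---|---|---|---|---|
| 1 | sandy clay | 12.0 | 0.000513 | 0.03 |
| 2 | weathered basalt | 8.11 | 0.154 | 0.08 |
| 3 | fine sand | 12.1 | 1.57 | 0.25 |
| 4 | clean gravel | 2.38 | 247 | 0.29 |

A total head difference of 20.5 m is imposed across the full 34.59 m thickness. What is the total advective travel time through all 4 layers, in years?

14.8

With flow normal to the layers, continuity requires the same specific discharge q through every layer.
Σ(b_i/K_i) = 12.0/0.000513 + 8.11/0.154 + 12.1/1.57 + 2.38/247 = 23452 d.
q = Δh / Σ(b_i/K_i) = 20.5 / 23452 = 0.0008741 m/day.
In each layer the seepage velocity is v_i = q/n_i, so the layer transit time is t_i = b_i·n_i / q:
  layer 1 (sandy clay): t_1 = 12.0 × 0.03 / 0.0008741 = 411.8 d
  layer 2 (weathered basalt): t_2 = 8.11 × 0.08 / 0.0008741 = 742.2 d
  layer 3 (fine sand): t_3 = 12.1 × 0.25 / 0.0008741 = 3461 d
  layer 4 (clean gravel): t_4 = 2.38 × 0.29 / 0.0008741 = 789.6 d
Total t = Σ t_i = 5404 days = 14.80 years.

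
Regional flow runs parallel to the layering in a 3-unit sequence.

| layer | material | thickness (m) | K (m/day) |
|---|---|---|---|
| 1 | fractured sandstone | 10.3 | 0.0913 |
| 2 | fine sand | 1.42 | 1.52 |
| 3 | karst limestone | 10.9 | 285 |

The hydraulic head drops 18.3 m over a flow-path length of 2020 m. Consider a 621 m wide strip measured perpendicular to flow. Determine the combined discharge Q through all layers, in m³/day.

Flow is parallel to layering, so each bed carries its own Darcy discharge and the transmissivities add.
Σ(K_i·b_i) = 0.0913×10.3 + 1.52×1.42 + 285×10.9 = 3110 m²/day.
Hydraulic gradient i = Δh / L = 18.3 / 2020 = 0.009059.
Q = Σ(K_i·b_i) · W · i = 3110 × 621 × 0.009059 = 17494 m³/day.

17500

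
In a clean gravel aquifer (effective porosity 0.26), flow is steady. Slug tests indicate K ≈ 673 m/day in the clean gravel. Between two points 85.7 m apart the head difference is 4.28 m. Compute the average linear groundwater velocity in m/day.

129

Hydraulic gradient i = Δh / L = 4.28 / 85.7 = 0.04994.
Darcy flux q = K · i = 673.0 × 0.04994 = 33.61 m/day.
Seepage velocity v = q / n_e = 33.61 / 0.26 = 129.3 m/day.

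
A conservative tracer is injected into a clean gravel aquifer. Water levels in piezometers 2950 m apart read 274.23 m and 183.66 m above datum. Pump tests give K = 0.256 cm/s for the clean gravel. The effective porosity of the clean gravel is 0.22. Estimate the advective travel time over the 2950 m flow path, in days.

Convert K: 0.256 cm/s × 864 = 221.2 m/day.
Hydraulic gradient i = (274.23 − 183.66) / 2950 = 90.57 / 2950 = 0.03070.
Darcy flux q = K · i = 221.2 × 0.03070 = 6.791 m/day.
Seepage velocity v = q / n_e = 6.791 / 0.22 = 30.87 m/day.
Travel time t = L / v = 2950 / 30.87 = 95.57 days.

95.6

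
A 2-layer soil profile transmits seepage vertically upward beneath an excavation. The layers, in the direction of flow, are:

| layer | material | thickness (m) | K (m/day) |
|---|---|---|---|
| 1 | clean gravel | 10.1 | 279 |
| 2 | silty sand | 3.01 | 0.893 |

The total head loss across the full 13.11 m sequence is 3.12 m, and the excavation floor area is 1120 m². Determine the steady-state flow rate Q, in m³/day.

Flow is perpendicular to layering, so the layers act in series and the equivalent K is the thickness-weighted harmonic mean.
Total thickness L = 10.1 + 3.01 = 13.11 m.
Σ(b_i/K_i) = 10.1/279 + 3.01/0.893 = 3.407 d.
K_eq = L / Σ(b_i/K_i) = 13.11 / 3.407 = 3.848 m/day.
Q = K_eq · A · (Δh/L) = 3.848 × 1120 × (3.12/13.11) = 1026 m³/day.

1030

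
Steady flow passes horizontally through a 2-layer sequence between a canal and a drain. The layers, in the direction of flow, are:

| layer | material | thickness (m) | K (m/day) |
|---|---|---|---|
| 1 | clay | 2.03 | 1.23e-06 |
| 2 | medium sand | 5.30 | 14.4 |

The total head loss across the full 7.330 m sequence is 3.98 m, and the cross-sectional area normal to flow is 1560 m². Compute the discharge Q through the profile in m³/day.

0.00376

Flow is perpendicular to layering, so the layers act in series and the equivalent K is the thickness-weighted harmonic mean.
Total thickness L = 2.03 + 5.30 = 7.330 m.
Σ(b_i/K_i) = 2.03/1.23e-06 + 5.30/14.4 = 1.650e+06 d.
K_eq = L / Σ(b_i/K_i) = 7.330 / 1.650e+06 = 4.441e-06 m/day.
Q = K_eq · A · (Δh/L) = 4.441e-06 × 1560 × (3.98/7.330) = 0.003762 m³/day.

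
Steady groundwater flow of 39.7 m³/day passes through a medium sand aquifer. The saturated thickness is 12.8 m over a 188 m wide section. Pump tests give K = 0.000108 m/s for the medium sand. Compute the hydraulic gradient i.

0.00177

Convert K: 0.000108 m/s × 86400 = 9.331 m/day.
Cross-sectional area A = 188 × 12.8 = 2406 m².
From Q = K·A·i, i = Q / (K·A) = 39.7 / (9.331 × 2406) = 0.001768.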